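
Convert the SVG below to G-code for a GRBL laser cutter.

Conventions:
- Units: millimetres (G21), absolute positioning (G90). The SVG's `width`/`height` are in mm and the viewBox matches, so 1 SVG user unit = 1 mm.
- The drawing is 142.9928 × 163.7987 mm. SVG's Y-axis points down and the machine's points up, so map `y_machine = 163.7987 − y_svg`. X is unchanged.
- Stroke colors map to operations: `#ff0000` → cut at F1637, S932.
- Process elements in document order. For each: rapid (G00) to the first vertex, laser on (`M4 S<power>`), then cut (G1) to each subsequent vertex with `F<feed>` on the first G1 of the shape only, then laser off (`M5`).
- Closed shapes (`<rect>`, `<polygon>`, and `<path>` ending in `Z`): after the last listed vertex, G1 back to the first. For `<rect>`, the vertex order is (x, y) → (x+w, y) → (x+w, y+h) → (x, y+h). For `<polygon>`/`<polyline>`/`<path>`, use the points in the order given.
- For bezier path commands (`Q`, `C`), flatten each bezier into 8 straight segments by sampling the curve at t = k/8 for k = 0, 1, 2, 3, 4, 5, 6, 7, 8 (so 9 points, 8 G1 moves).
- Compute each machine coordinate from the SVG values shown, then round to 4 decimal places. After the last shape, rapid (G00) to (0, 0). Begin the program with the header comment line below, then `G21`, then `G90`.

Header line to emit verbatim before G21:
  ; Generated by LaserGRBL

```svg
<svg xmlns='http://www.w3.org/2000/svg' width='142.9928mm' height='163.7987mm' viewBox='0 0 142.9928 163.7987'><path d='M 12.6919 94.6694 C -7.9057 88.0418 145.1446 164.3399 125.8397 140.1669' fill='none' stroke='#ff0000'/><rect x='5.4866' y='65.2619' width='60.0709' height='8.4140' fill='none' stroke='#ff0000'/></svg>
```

Since the viewBox matches the mm dimensions, user units are millimetres directly. The only transform is the Y-flip y_m = 163.7987 − y_svg.

Shape 1 is a cubic bezier drawn with `<path>`. Its stroke #ff0000 means cut at S932, F1637. After flipping Y the toolpath is (12.6919,69.1293) → (12.4318,68.0857) → (24.3964,61.4170) → (44.5311,51.2724) → (68.7810,39.8010) → (93.0916,29.1521) → (113.4081,21.4748) → (125.6757,18.9183) → (125.8397,23.6318).

Shape 2 is a rectangle drawn with `<rect>`. Its stroke #ff0000 means cut at S932, F1637. After flipping Y the toolpath is (5.4866,98.5368) → (65.5575,98.5368) → (65.5575,90.1228) → (5.4866,90.1228) → (5.4866,98.5368), returning to the start.

; Generated by LaserGRBL
G21
G90
G00 X12.6919 Y69.1293
M4 S932
G1 X12.4318 Y68.0857 F1637
G1 X24.3964 Y61.4170
G1 X44.5311 Y51.2724
G1 X68.7810 Y39.8010
G1 X93.0916 Y29.1521
G1 X113.4081 Y21.4748
G1 X125.6757 Y18.9183
G1 X125.8397 Y23.6318
M5
G00 X5.4866 Y98.5368
M4 S932
G1 X65.5575 Y98.5368 F1637
G1 X65.5575 Y90.1228
G1 X5.4866 Y90.1228
G1 X5.4866 Y98.5368
M5
G00 X0.0000 Y0.0000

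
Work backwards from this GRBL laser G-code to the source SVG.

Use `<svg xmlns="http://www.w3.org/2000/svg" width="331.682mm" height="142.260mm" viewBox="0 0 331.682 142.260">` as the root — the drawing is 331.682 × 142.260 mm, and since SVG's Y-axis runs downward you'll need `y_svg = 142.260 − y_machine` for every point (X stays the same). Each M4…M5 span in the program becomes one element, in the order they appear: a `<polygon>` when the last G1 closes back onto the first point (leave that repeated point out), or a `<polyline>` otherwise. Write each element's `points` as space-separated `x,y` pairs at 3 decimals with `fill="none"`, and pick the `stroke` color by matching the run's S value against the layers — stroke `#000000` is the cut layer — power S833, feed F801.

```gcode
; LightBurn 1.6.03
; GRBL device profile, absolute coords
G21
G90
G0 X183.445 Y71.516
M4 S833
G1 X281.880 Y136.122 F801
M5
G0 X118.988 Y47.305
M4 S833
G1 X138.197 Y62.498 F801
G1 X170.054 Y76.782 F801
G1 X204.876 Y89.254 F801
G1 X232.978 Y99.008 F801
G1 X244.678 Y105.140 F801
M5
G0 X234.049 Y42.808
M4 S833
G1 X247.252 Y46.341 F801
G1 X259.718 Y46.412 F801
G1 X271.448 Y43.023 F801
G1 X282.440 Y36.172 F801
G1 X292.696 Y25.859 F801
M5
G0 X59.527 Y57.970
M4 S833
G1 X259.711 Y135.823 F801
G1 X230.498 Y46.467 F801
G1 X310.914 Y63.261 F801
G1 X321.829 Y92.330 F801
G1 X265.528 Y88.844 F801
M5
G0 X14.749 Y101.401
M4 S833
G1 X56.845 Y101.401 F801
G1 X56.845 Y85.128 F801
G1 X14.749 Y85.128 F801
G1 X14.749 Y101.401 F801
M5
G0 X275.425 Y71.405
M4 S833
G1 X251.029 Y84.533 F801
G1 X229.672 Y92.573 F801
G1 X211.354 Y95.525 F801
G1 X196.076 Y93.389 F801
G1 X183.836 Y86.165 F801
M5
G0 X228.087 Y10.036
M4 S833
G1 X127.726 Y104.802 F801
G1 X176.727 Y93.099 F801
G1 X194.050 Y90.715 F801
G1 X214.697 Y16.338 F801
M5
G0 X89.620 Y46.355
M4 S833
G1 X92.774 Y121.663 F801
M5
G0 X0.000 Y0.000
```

Machine Y-up, SVG Y-down with viewBox height 142.260, so y_svg = 142.260 − y_machine; X carries over. Every run uses S833, so all elements get stroke `#000000` (cut).

Run 1: The run is open, so emit a `<polyline>` with points (Y-flipped): 183.445,70.744 281.880,6.138.

Run 2: The run is open, so emit a `<polyline>` with points (Y-flipped): 118.988,94.955 138.197,79.762 170.054,65.478 204.876,53.006 232.978,43.252 244.678,37.120.

Run 3: The run is open, so emit a `<polyline>` with points (Y-flipped): 234.049,99.452 247.252,95.919 259.718,95.848 271.448,99.237 282.440,106.088 292.696,116.401.

Run 4: The run is open, so emit a `<polyline>` with points (Y-flipped): 59.527,84.290 259.711,6.437 230.498,95.793 310.914,78.999 321.829,49.930 265.528,53.416.

Run 5: The run returns to its start, so emit a `<polygon>` with points (Y-flipped): 14.749,40.859 56.845,40.859 56.845,57.132 14.749,57.132.

Run 6: The run is open, so emit a `<polyline>` with points (Y-flipped): 275.425,70.855 251.029,57.727 229.672,49.687 211.354,46.735 196.076,48.871 183.836,56.095.

Run 7: The run is open, so emit a `<polyline>` with points (Y-flipped): 228.087,132.224 127.726,37.458 176.727,49.161 194.050,51.545 214.697,125.922.

Run 8: The run is open, so emit a `<polyline>` with points (Y-flipped): 89.620,95.905 92.774,20.597.

<svg xmlns="http://www.w3.org/2000/svg" width="331.682mm" height="142.260mm" viewBox="0 0 331.682 142.260">
  <polyline points="183.445,70.744 281.880,6.138" fill="none" stroke="#000000"/>
  <polyline points="118.988,94.955 138.197,79.762 170.054,65.478 204.876,53.006 232.978,43.252 244.678,37.120" fill="none" stroke="#000000"/>
  <polyline points="234.049,99.452 247.252,95.919 259.718,95.848 271.448,99.237 282.440,106.088 292.696,116.401" fill="none" stroke="#000000"/>
  <polyline points="59.527,84.290 259.711,6.437 230.498,95.793 310.914,78.999 321.829,49.930 265.528,53.416" fill="none" stroke="#000000"/>
  <polygon points="14.749,40.859 56.845,40.859 56.845,57.132 14.749,57.132" fill="none" stroke="#000000"/>
  <polyline points="275.425,70.855 251.029,57.727 229.672,49.687 211.354,46.735 196.076,48.871 183.836,56.095" fill="none" stroke="#000000"/>
  <polyline points="228.087,132.224 127.726,37.458 176.727,49.161 194.050,51.545 214.697,125.922" fill="none" stroke="#000000"/>
  <polyline points="89.620,95.905 92.774,20.597" fill="none" stroke="#000000"/>
</svg>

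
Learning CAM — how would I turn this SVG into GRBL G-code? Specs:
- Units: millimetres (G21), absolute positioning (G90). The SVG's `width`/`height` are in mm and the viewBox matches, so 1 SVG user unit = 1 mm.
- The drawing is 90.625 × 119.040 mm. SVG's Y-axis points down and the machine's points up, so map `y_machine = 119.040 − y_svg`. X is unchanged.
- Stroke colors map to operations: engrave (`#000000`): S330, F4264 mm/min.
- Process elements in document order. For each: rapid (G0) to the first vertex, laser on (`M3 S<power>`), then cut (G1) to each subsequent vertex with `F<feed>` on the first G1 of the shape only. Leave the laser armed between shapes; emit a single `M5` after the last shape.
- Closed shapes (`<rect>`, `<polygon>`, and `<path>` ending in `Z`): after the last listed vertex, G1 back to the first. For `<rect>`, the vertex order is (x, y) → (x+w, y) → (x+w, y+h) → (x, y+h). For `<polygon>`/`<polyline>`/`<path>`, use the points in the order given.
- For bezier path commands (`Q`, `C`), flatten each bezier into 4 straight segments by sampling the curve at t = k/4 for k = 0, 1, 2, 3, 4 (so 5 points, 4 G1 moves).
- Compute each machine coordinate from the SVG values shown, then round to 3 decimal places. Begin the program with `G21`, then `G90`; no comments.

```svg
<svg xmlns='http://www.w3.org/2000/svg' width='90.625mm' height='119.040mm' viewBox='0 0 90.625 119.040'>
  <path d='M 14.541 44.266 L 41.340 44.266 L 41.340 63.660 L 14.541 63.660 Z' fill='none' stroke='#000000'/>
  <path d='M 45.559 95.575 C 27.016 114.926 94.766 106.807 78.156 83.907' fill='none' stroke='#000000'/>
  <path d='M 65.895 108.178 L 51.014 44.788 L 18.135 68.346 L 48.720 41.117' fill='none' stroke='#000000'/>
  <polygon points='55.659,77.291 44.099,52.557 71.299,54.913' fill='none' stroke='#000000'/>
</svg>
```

G21
G90
G0 X14.541 Y74.774
M3 S330
G1 X41.340 Y74.774 F4264
G1 X41.340 Y55.380
G1 X14.541 Y55.380
G1 X14.541 Y74.774
G0 X45.559 Y23.465
M3 S330
G1 X45.165 Y13.904 F4264
G1 X61.133 Y13.455
G1 X77.462 Y20.928
G1 X78.156 Y35.133
G0 X65.895 Y10.862
M3 S330
G1 X51.014 Y74.252 F4264
G1 X18.135 Y50.694
G1 X48.720 Y77.923
G0 X55.659 Y41.749
M3 S330
G1 X44.099 Y66.483 F4264
G1 X71.299 Y64.127
G1 X55.659 Y41.749
M5

1 u = 1 mm; y_m = 119.040 − y.

[1] `<path>` rectangle, #000000→engrave S330 F4264: (14.541,74.774) → (41.340,74.774) → (41.340,55.380) → (14.541,55.380) → (14.541,74.774) (closed)

[2] `<path>` cubic bezier, #000000→engrave S330 F4264: (45.559,23.465) → (45.165,13.904) → (61.133,13.455) → (77.462,20.928) → (78.156,35.133)

[3] `<path>` open polyline, #000000→engrave S330 F4264: (65.895,10.862) → (51.014,74.252) → (18.135,50.694) → (48.720,77.923)

[4] `<polygon>` regular polygon, #000000→engrave S330 F4264: (55.659,41.749) → (44.099,66.483) → (71.299,64.127) → (55.659,41.749) (closed)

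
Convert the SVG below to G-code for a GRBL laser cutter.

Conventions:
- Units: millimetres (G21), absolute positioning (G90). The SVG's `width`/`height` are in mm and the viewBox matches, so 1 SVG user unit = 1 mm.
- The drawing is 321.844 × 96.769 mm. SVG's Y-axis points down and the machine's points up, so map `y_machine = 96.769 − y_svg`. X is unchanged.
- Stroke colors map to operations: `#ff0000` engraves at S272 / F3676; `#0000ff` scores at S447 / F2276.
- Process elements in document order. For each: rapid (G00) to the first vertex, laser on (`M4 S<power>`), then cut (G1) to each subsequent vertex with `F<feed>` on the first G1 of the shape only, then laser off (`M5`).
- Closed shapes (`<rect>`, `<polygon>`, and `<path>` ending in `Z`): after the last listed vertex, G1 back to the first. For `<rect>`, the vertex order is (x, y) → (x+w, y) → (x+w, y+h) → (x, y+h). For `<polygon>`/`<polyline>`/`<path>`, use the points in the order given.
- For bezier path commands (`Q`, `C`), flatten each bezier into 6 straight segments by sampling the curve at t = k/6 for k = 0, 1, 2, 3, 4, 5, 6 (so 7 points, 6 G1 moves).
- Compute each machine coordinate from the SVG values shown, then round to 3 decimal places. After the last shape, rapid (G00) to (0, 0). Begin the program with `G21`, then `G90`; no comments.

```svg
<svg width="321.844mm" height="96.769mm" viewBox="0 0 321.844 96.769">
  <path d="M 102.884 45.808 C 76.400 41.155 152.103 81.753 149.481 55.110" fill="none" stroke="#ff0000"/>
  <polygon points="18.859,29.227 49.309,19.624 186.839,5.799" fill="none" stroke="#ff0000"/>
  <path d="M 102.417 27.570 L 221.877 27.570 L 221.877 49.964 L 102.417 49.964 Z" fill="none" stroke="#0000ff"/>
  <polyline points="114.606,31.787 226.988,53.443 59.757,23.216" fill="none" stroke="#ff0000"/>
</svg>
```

viewBox `0 0 321.844 96.769` with mm width/height → 1 unit = 1 mm. Flip: y_m = 96.769 − y_svg.

**Shape 1** — `<path>` cubic bezier, stroke `#ff0000` → engrave (S272, F3676). Control points (SVG): P0=(102.884,45.808), P1=(76.400,41.155), P2=(152.103,81.753), P3=(149.481,55.110); sampled at t=k/6. Machine vertices: (102.884,50.961) → (97.322,50.037) → (103.777,44.697) → (117.234,38.064) → (132.680,33.263) → (145.101,33.420) → (149.481,41.659). Open path.

**Shape 2** — `<polygon>` closed polygon, stroke `#ff0000` → engrave (S272, F3676). Machine vertices: (18.859,67.542) → (49.309,77.145) → (186.839,90.970) → (18.859,67.542). Closed: final G1 returns to the first vertex.

**Shape 3** — `<path>` rectangle, stroke `#0000ff` → score (S447, F2276). Machine vertices: (102.417,69.199) → (221.877,69.199) → (221.877,46.805) → (102.417,46.805) → (102.417,69.199). Closed: final G1 returns to the first vertex.

**Shape 4** — `<polyline>` open polyline, stroke `#ff0000` → engrave (S272, F3676). Machine vertices: (114.606,64.982) → (226.988,43.326) → (59.757,73.553). Open path.

G21
G90
G00 X102.884 Y50.961
M4 S272
G1 X97.322 Y50.037 F3676
G1 X103.777 Y44.697
G1 X117.234 Y38.064
G1 X132.680 Y33.263
G1 X145.101 Y33.420
G1 X149.481 Y41.659
M5
G00 X18.859 Y67.542
M4 S272
G1 X49.309 Y77.145 F3676
G1 X186.839 Y90.970
G1 X18.859 Y67.542
M5
G00 X102.417 Y69.199
M4 S447
G1 X221.877 Y69.199 F2276
G1 X221.877 Y46.805
G1 X102.417 Y46.805
G1 X102.417 Y69.199
M5
G00 X114.606 Y64.982
M4 S272
G1 X226.988 Y43.326 F3676
G1 X59.757 Y73.553
M5
G00 X0.000 Y0.000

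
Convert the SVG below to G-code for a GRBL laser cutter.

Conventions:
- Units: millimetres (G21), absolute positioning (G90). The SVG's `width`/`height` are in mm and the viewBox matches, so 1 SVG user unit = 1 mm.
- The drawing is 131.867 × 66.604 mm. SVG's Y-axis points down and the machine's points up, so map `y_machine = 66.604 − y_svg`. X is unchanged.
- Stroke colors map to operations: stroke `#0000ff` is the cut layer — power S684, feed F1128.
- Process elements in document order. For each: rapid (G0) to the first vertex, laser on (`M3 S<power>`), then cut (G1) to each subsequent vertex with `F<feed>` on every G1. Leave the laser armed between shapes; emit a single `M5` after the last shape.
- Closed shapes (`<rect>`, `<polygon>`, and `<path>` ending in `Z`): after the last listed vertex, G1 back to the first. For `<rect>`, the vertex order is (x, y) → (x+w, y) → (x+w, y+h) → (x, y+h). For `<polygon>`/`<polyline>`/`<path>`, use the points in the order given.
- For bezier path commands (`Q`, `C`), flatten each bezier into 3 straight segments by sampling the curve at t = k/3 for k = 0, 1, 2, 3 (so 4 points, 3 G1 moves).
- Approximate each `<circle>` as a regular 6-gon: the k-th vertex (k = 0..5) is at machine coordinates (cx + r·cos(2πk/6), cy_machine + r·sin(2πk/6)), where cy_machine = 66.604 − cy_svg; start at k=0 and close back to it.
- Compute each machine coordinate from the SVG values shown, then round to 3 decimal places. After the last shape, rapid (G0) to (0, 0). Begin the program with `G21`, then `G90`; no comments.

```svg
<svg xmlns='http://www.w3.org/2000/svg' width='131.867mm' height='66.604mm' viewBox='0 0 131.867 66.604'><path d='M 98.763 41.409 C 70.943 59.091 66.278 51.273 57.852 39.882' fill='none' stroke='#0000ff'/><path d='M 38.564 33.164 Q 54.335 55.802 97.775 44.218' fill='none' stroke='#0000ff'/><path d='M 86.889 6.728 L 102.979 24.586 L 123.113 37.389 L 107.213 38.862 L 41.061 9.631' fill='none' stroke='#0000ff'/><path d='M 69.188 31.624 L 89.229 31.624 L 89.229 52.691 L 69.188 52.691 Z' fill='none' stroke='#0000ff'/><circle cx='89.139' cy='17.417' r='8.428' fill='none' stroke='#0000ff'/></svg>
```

G21
G90
G0 X98.763 Y25.195
M3 S684
G1 X77.664 Y15.201 F1128
G1 X66.021 Y17.334 F1128
G1 X57.852 Y26.722 F1128
G0 X38.564 Y33.440
M3 S684
G1 X52.152 Y22.150 F1128
G1 X71.889 Y18.466 F1128
G1 X97.775 Y22.386 F1128
G0 X86.889 Y59.876
M3 S684
G1 X102.979 Y42.018 F1128
G1 X123.113 Y29.215 F1128
G1 X107.213 Y27.742 F1128
G1 X41.061 Y56.973 F1128
G0 X69.188 Y34.980
M3 S684
G1 X89.229 Y34.980 F1128
G1 X89.229 Y13.913 F1128
G1 X69.188 Y13.913 F1128
G1 X69.188 Y34.980 F1128
G0 X97.567 Y49.187
M3 S684
G1 X93.353 Y56.486 F1128
G1 X84.925 Y56.486 F1128
G1 X80.711 Y49.187 F1128
G1 X84.925 Y41.888 F1128
G1 X93.353 Y41.888 F1128
G1 X97.567 Y49.187 F1128
M5
G0 X0.000 Y0.000

1 u = 1 mm; y_m = 66.604 − y.

[1] `<path>` cubic bezier, #0000ff→cut S684 F1128: (98.763,25.195) → (77.664,15.201) → (66.021,17.334) → (57.852,26.722)

[2] `<path>` quadratic bezier, #0000ff→cut S684 F1128: (38.564,33.440) → (52.152,22.150) → (71.889,18.466) → (97.775,22.386)

[3] `<path>` open polyline, #0000ff→cut S684 F1128: (86.889,59.876) → (102.979,42.018) → (123.113,29.215) → (107.213,27.742) → (41.061,56.973)

[4] `<path>` rectangle, #0000ff→cut S684 F1128: (69.188,34.980) → (89.229,34.980) → (89.229,13.913) → (69.188,13.913) → (69.188,34.980) (closed)

[5] `<circle>` circle, #0000ff→cut S684 F1128: (97.567,49.187) → (93.353,56.486) → (84.925,56.486) → (80.711,49.187) → (84.925,41.888) → (93.353,41.888) → (97.567,49.187) (closed)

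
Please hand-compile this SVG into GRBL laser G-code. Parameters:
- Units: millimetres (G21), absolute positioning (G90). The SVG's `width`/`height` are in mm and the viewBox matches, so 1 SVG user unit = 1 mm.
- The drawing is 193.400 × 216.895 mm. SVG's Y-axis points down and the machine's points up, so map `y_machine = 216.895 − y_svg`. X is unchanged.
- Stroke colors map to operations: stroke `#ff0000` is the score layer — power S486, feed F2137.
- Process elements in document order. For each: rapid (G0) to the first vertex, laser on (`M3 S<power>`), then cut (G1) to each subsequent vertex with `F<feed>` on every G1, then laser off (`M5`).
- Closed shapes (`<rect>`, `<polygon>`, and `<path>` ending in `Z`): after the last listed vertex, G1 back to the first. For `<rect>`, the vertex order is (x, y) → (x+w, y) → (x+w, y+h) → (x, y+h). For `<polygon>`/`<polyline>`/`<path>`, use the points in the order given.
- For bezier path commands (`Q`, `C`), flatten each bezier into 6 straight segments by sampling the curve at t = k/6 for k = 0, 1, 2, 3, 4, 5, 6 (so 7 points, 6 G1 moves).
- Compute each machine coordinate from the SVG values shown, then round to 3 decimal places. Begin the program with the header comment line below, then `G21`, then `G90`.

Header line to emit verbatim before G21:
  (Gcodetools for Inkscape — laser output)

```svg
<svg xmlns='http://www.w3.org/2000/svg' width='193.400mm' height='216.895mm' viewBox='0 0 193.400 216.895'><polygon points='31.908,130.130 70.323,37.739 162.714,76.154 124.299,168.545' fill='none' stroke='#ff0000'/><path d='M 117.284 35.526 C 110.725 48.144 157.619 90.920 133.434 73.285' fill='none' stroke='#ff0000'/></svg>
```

(Gcodetools for Inkscape — laser output)
G21
G90
G0 X31.908 Y86.765
M3 S486
G1 X70.323 Y179.156 F2137
G1 X162.714 Y140.741 F2137
G1 X124.299 Y48.350 F2137
G1 X31.908 Y86.765 F2137
M5
G0 X117.284 Y181.369
M3 S486
G1 X117.882 Y172.966 F2137
G1 X123.930 Y162.053 F2137
G1 X131.969 Y151.145 F2137
G1 X138.538 Y142.758 F2137
G1 X140.180 Y139.407 F2137
G1 X133.434 Y143.610 F2137
M5

Since the viewBox matches the mm dimensions, user units are millimetres directly. The only transform is the Y-flip y_m = 216.895 − y_svg.

Shape 1 is a regular polygon drawn with `<polygon>`. Its stroke #ff0000 means score at S486, F2137. After flipping Y the toolpath is (31.908,86.765) → (70.323,179.156) → (162.714,140.741) → (124.299,48.350) → (31.908,86.765), returning to the start.

Shape 2 is a cubic bezier drawn with `<path>`. Its stroke #ff0000 means score at S486, F2137. After flipping Y the toolpath is (117.284,181.369) → (117.882,172.966) → (123.930,162.053) → (131.969,151.145) → (138.538,142.758) → (140.180,139.407) → (133.434,143.610).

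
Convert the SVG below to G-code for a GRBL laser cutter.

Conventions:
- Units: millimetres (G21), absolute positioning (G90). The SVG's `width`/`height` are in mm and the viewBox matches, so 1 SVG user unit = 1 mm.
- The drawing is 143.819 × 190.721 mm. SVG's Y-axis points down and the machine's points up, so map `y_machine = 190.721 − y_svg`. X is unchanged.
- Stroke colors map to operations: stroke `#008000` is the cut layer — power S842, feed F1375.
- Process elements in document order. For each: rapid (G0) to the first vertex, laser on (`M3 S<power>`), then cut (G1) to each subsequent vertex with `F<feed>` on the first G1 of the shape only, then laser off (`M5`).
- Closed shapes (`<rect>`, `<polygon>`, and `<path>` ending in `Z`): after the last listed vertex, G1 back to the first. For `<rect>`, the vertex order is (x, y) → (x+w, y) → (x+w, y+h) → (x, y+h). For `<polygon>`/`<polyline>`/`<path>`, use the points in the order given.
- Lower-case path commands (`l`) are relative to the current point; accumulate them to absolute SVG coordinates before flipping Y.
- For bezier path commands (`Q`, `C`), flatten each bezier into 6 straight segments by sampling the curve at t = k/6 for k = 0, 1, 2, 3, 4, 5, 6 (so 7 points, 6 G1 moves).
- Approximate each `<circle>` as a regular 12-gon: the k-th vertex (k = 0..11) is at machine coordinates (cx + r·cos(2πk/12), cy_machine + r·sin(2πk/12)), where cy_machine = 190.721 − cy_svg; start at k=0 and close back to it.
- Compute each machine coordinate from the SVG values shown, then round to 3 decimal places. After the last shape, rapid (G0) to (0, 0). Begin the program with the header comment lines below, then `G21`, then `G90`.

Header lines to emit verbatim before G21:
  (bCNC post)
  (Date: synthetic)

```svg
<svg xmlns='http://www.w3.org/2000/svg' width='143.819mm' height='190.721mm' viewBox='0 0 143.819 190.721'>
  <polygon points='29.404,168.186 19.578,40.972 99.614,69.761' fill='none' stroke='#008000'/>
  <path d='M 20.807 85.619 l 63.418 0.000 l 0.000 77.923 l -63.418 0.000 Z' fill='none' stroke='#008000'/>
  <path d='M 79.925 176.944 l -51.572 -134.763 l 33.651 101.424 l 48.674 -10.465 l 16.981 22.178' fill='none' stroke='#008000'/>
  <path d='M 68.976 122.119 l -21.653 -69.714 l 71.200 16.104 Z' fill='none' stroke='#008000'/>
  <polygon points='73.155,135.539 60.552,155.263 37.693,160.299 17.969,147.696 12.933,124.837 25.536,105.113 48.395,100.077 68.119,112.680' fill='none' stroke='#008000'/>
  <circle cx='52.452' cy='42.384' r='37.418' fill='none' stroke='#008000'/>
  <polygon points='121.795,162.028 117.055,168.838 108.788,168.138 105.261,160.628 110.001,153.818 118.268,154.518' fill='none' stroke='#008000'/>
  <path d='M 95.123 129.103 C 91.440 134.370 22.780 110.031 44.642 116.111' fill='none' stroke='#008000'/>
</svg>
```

(bCNC post)
(Date: synthetic)
G21
G90
G0 X29.404 Y22.535
M3 S842
G1 X19.578 Y149.749 F1375
G1 X99.614 Y120.960
G1 X29.404 Y22.535
M5
G0 X20.807 Y105.102
M3 S842
G1 X84.225 Y105.102 F1375
G1 X84.225 Y27.179
G1 X20.807 Y27.179
G1 X20.807 Y105.102
M5
G0 X79.925 Y13.777
M3 S842
G1 X28.353 Y148.540 F1375
G1 X62.004 Y47.116
G1 X110.678 Y57.581
G1 X127.659 Y35.403
M5
G0 X68.976 Y68.602
M3 S842
G1 X47.323 Y138.316 F1375
G1 X118.523 Y122.212
G1 X68.976 Y68.602
M5
G0 X73.155 Y55.182
M3 S842
G1 X60.552 Y35.458 F1375
G1 X37.693 Y30.422
G1 X17.969 Y43.025
G1 X12.933 Y65.884
G1 X25.536 Y85.608
G1 X48.395 Y90.644
G1 X68.119 Y78.041
G1 X73.155 Y55.182
M5
G0 X89.870 Y148.337
M3 S842
G1 X84.857 Y167.046 F1375
G1 X71.161 Y180.742
G1 X52.452 Y185.755
G1 X33.743 Y180.742
G1 X20.047 Y167.046
G1 X15.034 Y148.337
G1 X20.047 Y129.628
G1 X33.743 Y115.932
G1 X52.452 Y110.919
G1 X71.161 Y115.932
G1 X84.857 Y129.628
G1 X89.870 Y148.337
M5
G0 X121.795 Y28.693
M3 S842
G1 X117.055 Y21.883 F1375
G1 X108.788 Y22.583
G1 X105.261 Y30.093
G1 X110.001 Y36.903
G1 X118.268 Y36.203
G1 X121.795 Y28.693
M5
G0 X95.123 Y61.618
M3 S842
G1 X88.587 Y61.174 F1375
G1 X75.540 Y63.997
G1 X60.303 Y68.419
G1 X47.195 Y72.773
G1 X40.535 Y75.393
G1 X44.642 Y74.610
M5
G0 X0.000 Y0.000

1 u = 1 mm; y_m = 190.721 − y.

[1] `<polygon>` closed polygon, #008000→cut S842 F1375: (29.404,22.535) → (19.578,149.749) → (99.614,120.960) → (29.404,22.535) (closed)

[2] `<path>` rectangle, #008000→cut S842 F1375: (20.807,105.102) → (84.225,105.102) → (84.225,27.179) → (20.807,27.179) → (20.807,105.102) (closed)

[3] `<path>` open polyline, #008000→cut S842 F1375: (79.925,13.777) → (28.353,148.540) → (62.004,47.116) → (110.678,57.581) → (127.659,35.403)

[4] `<path>` regular polygon, #008000→cut S842 F1375: (68.976,68.602) → (47.323,138.316) → (118.523,122.212) → (68.976,68.602) (closed)

[5] `<polygon>` regular polygon, #008000→cut S842 F1375: (73.155,55.182) → (60.552,35.458) → (37.693,30.422) → (17.969,43.025) → (12.933,65.884) → (25.536,85.608) → (48.395,90.644) → (68.119,78.041) → (73.155,55.182) (closed)

[6] `<circle>` circle, #008000→cut S842 F1375: (89.870,148.337) → (84.857,167.046) → (71.161,180.742) → (52.452,185.755) → (33.743,180.742) → (20.047,167.046) → (15.034,148.337) → (20.047,129.628) → (33.743,115.932) → (52.452,110.919) → (71.161,115.932) → (84.857,129.628) → (89.870,148.337) (closed)

[7] `<polygon>` regular polygon, #008000→cut S842 F1375: (121.795,28.693) → (117.055,21.883) → (108.788,22.583) → (105.261,30.093) → (110.001,36.903) → (118.268,36.203) → (121.795,28.693) (closed)

[8] `<path>` cubic bezier, #008000→cut S842 F1375: (95.123,61.618) → (88.587,61.174) → (75.540,63.997) → (60.303,68.419) → (47.195,72.773) → (40.535,75.393) → (44.642,74.610)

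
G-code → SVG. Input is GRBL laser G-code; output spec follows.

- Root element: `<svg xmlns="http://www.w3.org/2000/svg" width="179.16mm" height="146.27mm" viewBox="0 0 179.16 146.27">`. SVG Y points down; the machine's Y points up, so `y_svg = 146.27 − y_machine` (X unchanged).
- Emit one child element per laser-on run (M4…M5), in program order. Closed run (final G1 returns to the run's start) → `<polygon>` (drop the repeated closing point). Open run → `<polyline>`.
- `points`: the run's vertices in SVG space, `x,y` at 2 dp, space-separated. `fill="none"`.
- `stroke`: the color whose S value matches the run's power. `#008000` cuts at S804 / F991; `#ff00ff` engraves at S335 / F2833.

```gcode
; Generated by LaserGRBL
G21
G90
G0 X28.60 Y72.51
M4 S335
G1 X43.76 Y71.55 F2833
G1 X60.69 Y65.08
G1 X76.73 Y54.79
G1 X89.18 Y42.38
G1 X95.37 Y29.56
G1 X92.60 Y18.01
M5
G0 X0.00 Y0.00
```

y_svg = 146.27 − y_m. Every run uses S335, so all elements get stroke `#ff00ff` (engrave).

[1] open run; points: 28.60,73.76 43.76,74.72 60.69,81.19 76.73,91.48 89.18,103.89 95.37,116.71 92.60,128.26

<svg xmlns="http://www.w3.org/2000/svg" width="179.16mm" height="146.27mm" viewBox="0 0 179.16 146.27">
  <polyline points="28.60,73.76 43.76,74.72 60.69,81.19 76.73,91.48 89.18,103.89 95.37,116.71 92.60,128.26" fill="none" stroke="#ff00ff"/>
</svg>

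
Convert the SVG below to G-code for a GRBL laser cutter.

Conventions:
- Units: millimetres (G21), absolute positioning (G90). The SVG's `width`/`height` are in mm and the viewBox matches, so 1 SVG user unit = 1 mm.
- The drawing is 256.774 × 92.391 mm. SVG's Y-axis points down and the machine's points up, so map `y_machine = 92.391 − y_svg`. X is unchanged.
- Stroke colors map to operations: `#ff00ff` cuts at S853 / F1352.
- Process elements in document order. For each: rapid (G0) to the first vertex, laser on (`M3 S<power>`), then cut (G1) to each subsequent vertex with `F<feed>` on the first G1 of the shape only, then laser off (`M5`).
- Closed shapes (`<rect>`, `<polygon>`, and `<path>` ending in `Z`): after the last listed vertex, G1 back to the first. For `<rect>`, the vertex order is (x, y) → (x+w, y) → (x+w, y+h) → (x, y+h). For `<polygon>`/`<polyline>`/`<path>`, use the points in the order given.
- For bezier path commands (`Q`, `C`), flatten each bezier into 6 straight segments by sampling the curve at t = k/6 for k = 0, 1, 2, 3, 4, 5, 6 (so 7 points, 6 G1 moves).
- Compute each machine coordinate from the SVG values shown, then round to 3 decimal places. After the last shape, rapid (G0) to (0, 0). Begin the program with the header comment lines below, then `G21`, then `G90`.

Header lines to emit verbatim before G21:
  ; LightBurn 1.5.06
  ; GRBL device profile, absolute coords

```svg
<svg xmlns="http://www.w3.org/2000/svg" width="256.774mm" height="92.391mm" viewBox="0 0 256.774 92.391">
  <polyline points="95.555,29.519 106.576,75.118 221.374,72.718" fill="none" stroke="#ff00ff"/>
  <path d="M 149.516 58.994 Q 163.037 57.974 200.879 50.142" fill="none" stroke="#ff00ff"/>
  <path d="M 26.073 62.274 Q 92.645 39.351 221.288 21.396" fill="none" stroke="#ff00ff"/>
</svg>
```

viewBox `0 0 256.774 92.391` with mm width/height → 1 unit = 1 mm. Flip: y_m = 92.391 − y_svg.

**Shape 1** — `<polyline>` open polyline, stroke `#ff00ff` → cut (S853, F1352). Machine vertices: (95.555,62.872) → (106.576,17.273) → (221.374,19.673). Open path.

**Shape 2** — `<path>` quadratic bezier, stroke `#ff00ff` → cut (S853, F1352). Control points (SVG): P0=(149.516,58.994), P1=(163.037,57.974), P2=(200.879,50.142); sampled at t=k/6. Machine vertices: (149.516,33.397) → (154.699,33.926) → (161.232,34.834) → (169.117,36.120) → (178.353,37.785) → (188.941,39.828) → (200.879,42.249). Open path.

**Shape 3** — `<path>` quadratic bezier, stroke `#ff00ff` → cut (S853, F1352). Control points (SVG): P0=(26.073,62.274), P1=(92.645,39.351), P2=(221.288,21.396); sampled at t=k/6. Machine vertices: (26.073,30.117) → (49.988,37.620) → (77.351,44.847) → (108.163,51.798) → (142.423,58.473) → (180.131,64.872) → (221.288,70.995). Open path.

; LightBurn 1.5.06
; GRBL device profile, absolute coords
G21
G90
G0 X95.555 Y62.872
M3 S853
G1 X106.576 Y17.273 F1352
G1 X221.374 Y19.673
M5
G0 X149.516 Y33.397
M3 S853
G1 X154.699 Y33.926 F1352
G1 X161.232 Y34.834
G1 X169.117 Y36.120
G1 X178.353 Y37.785
G1 X188.941 Y39.828
G1 X200.879 Y42.249
M5
G0 X26.073 Y30.117
M3 S853
G1 X49.988 Y37.620 F1352
G1 X77.351 Y44.847
G1 X108.163 Y51.798
G1 X142.423 Y58.473
G1 X180.131 Y64.872
G1 X221.288 Y70.995
M5
G0 X0.000 Y0.000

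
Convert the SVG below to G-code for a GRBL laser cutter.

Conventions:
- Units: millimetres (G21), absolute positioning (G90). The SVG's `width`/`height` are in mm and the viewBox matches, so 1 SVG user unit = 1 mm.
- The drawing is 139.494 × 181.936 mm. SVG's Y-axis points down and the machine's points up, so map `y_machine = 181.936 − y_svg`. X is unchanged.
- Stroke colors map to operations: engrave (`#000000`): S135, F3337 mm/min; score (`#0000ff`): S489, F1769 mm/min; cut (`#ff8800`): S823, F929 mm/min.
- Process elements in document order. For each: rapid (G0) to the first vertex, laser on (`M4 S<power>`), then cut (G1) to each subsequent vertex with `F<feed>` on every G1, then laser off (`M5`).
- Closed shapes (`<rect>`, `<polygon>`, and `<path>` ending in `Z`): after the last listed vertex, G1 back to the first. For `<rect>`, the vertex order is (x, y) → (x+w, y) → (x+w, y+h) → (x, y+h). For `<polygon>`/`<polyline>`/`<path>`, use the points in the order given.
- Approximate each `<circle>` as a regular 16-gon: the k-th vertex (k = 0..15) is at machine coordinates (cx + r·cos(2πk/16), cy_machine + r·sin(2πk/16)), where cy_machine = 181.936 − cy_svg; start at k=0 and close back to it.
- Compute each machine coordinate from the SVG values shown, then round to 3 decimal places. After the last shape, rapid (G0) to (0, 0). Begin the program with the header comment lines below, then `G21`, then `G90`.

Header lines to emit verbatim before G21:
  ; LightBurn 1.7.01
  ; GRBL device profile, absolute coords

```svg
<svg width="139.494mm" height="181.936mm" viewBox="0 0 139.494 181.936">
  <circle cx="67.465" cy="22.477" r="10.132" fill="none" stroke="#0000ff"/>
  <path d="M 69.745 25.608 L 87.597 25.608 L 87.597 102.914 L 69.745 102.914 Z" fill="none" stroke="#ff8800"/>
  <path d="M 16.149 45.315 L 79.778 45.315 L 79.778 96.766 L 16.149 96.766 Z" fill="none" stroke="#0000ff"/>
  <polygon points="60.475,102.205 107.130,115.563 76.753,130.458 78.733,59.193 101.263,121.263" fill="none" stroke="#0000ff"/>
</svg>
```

; LightBurn 1.7.01
; GRBL device profile, absolute coords
G21
G90
G0 X77.597 Y159.459
M4 S489
G1 X76.826 Y163.336 F1769
G1 X74.629 Y166.623 F1769
G1 X71.342 Y168.820 F1769
G1 X67.465 Y169.591 F1769
G1 X63.588 Y168.820 F1769
G1 X60.301 Y166.623 F1769
G1 X58.104 Y163.336 F1769
G1 X57.333 Y159.459 F1769
G1 X58.104 Y155.582 F1769
G1 X60.301 Y152.295 F1769
G1 X63.588 Y150.098 F1769
G1 X67.465 Y149.327 F1769
G1 X71.342 Y150.098 F1769
G1 X74.629 Y152.295 F1769
G1 X76.826 Y155.582 F1769
G1 X77.597 Y159.459 F1769
M5
G0 X69.745 Y156.328
M4 S823
G1 X87.597 Y156.328 F929
G1 X87.597 Y79.022 F929
G1 X69.745 Y79.022 F929
G1 X69.745 Y156.328 F929
M5
G0 X16.149 Y136.621
M4 S489
G1 X79.778 Y136.621 F1769
G1 X79.778 Y85.170 F1769
G1 X16.149 Y85.170 F1769
G1 X16.149 Y136.621 F1769
M5
G0 X60.475 Y79.731
M4 S489
G1 X107.130 Y66.373 F1769
G1 X76.753 Y51.478 F1769
G1 X78.733 Y122.743 F1769
G1 X101.263 Y60.673 F1769
G1 X60.475 Y79.731 F1769
M5
G0 X0.000 Y0.000

1 u = 1 mm; y_m = 181.936 − y.

[1] `<circle>` circle, #0000ff→score S489 F1769: (77.597,159.459) → (76.826,163.336) → (74.629,166.623) → (71.342,168.820) → (67.465,169.591) → (63.588,168.820) → (60.301,166.623) → (58.104,163.336) → (57.333,159.459) → (58.104,155.582) → (60.301,152.295) → (63.588,150.098) → (67.465,149.327) → (71.342,150.098) → (74.629,152.295) → (76.826,155.582) → (77.597,159.459) (closed)

[2] `<path>` rectangle, #ff8800→cut S823 F929: (69.745,156.328) → (87.597,156.328) → (87.597,79.022) → (69.745,79.022) → (69.745,156.328) (closed)

[3] `<path>` rectangle, #0000ff→score S489 F1769: (16.149,136.621) → (79.778,136.621) → (79.778,85.170) → (16.149,85.170) → (16.149,136.621) (closed)

[4] `<polygon>` closed polygon, #0000ff→score S489 F1769: (60.475,79.731) → (107.130,66.373) → (76.753,51.478) → (78.733,122.743) → (101.263,60.673) → (60.475,79.731) (closed)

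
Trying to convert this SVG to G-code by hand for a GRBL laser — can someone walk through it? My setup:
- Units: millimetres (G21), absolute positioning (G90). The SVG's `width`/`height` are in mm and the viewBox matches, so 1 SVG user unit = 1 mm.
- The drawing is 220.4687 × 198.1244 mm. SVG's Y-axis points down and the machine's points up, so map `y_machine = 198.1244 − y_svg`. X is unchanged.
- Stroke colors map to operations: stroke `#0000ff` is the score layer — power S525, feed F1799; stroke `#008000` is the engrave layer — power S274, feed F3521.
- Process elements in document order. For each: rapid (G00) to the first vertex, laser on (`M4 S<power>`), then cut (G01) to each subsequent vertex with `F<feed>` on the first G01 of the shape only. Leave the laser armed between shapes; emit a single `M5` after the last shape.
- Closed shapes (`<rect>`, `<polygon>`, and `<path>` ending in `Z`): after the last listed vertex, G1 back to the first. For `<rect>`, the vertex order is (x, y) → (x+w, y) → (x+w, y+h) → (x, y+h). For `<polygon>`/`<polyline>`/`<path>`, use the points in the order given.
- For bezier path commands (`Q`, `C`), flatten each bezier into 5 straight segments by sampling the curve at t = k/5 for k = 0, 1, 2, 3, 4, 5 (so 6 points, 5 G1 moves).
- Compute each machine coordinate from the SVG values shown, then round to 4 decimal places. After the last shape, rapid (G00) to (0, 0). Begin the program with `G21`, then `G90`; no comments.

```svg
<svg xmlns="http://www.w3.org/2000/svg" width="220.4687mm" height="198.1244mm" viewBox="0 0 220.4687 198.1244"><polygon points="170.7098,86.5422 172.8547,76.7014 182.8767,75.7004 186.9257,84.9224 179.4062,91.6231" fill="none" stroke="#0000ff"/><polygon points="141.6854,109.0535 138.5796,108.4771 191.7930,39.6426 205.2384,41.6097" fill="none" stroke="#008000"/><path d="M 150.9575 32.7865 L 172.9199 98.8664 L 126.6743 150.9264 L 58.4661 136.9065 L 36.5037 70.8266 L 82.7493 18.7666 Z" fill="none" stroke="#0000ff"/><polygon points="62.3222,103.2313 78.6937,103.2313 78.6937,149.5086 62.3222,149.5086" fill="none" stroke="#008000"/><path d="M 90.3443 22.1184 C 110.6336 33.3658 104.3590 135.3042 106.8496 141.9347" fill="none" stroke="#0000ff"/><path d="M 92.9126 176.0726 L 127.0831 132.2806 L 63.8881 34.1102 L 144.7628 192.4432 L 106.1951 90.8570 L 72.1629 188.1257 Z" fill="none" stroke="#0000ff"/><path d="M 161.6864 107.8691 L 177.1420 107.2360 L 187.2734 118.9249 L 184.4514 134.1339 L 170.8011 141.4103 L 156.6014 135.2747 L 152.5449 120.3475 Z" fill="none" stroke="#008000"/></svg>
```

G21
G90
G00 X170.7098 Y111.5822
M4 S525
G01 X172.8547 Y121.4230 F1799
G01 X182.8767 Y122.4240
G01 X186.9257 Y113.2020
G01 X179.4062 Y106.5013
G01 X170.7098 Y111.5822
G00 X141.6854 Y89.0709
M4 S274
G01 X138.5796 Y89.6473 F3521
G01 X191.7930 Y158.4818
G01 X205.2384 Y156.5147
G01 X141.6854 Y89.0709
G00 X150.9575 Y165.3379
M4 S525
G01 X172.9199 Y99.2580 F1799
G01 X126.6743 Y47.1980
G01 X58.4661 Y61.2179
G01 X36.5037 Y127.2978
G01 X82.7493 Y179.3578
G01 X150.9575 Y165.3379
G00 X62.3222 Y94.8931
M4 S274
G01 X78.6937 Y94.8931 F3521
G01 X78.6937 Y48.6158
G01 X62.3222 Y48.6158
G01 X62.3222 Y94.8931
G00 X90.3443 Y176.0060
M4 S525
G01 X99.6128 Y159.8626 F1799
G01 X104.2019 Y130.8814
G01 X105.8071 Y97.9902
G01 X106.1244 Y70.1170
G01 X106.8496 Y56.1897
G00 X92.9126 Y22.0518
M4 S525
G01 X127.0831 Y65.8438 F1799
G01 X63.8881 Y164.0142
G01 X144.7628 Y5.6812
G01 X106.1951 Y107.2674
G01 X72.1629 Y9.9987
G01 X92.9126 Y22.0518
G00 X161.6864 Y90.2553
M4 S274
G01 X177.1420 Y90.8884 F3521
G01 X187.2734 Y79.1995
G01 X184.4514 Y63.9905
G01 X170.8011 Y56.7141
G01 X156.6014 Y62.8497
G01 X152.5449 Y77.7769
G01 X161.6864 Y90.2553
M5
G00 X0.0000 Y0.0000

1 u = 1 mm; y_m = 198.1244 − y.

[1] `<polygon>` regular polygon, #0000ff→score S525 F1799: (170.7098,111.5822) → (172.8547,121.4230) → (182.8767,122.4240) → (186.9257,113.2020) → (179.4062,106.5013) → (170.7098,111.5822) (closed)

[2] `<polygon>` closed polygon, #008000→engrave S274 F3521: (141.6854,89.0709) → (138.5796,89.6473) → (191.7930,158.4818) → (205.2384,156.5147) → (141.6854,89.0709) (closed)

[3] `<path>` regular polygon, #0000ff→score S525 F1799: (150.9575,165.3379) → (172.9199,99.2580) → (126.6743,47.1980) → (58.4661,61.2179) → (36.5037,127.2978) → (82.7493,179.3578) → (150.9575,165.3379) (closed)

[4] `<polygon>` rectangle, #008000→engrave S274 F3521: (62.3222,94.8931) → (78.6937,94.8931) → (78.6937,48.6158) → (62.3222,48.6158) → (62.3222,94.8931) (closed)

[5] `<path>` cubic bezier, #0000ff→score S525 F1799: (90.3443,176.0060) → (99.6128,159.8626) → (104.2019,130.8814) → (105.8071,97.9902) → (106.1244,70.1170) → (106.8496,56.1897)

[6] `<path>` closed polygon, #0000ff→score S525 F1799: (92.9126,22.0518) → (127.0831,65.8438) → (63.8881,164.0142) → (144.7628,5.6812) → (106.1951,107.2674) → (72.1629,9.9987) → (92.9126,22.0518) (closed)

[7] `<path>` regular polygon, #008000→engrave S274 F3521: (161.6864,90.2553) → (177.1420,90.8884) → (187.2734,79.1995) → (184.4514,63.9905) → (170.8011,56.7141) → (156.6014,62.8497) → (152.5449,77.7769) → (161.6864,90.2553) (closed)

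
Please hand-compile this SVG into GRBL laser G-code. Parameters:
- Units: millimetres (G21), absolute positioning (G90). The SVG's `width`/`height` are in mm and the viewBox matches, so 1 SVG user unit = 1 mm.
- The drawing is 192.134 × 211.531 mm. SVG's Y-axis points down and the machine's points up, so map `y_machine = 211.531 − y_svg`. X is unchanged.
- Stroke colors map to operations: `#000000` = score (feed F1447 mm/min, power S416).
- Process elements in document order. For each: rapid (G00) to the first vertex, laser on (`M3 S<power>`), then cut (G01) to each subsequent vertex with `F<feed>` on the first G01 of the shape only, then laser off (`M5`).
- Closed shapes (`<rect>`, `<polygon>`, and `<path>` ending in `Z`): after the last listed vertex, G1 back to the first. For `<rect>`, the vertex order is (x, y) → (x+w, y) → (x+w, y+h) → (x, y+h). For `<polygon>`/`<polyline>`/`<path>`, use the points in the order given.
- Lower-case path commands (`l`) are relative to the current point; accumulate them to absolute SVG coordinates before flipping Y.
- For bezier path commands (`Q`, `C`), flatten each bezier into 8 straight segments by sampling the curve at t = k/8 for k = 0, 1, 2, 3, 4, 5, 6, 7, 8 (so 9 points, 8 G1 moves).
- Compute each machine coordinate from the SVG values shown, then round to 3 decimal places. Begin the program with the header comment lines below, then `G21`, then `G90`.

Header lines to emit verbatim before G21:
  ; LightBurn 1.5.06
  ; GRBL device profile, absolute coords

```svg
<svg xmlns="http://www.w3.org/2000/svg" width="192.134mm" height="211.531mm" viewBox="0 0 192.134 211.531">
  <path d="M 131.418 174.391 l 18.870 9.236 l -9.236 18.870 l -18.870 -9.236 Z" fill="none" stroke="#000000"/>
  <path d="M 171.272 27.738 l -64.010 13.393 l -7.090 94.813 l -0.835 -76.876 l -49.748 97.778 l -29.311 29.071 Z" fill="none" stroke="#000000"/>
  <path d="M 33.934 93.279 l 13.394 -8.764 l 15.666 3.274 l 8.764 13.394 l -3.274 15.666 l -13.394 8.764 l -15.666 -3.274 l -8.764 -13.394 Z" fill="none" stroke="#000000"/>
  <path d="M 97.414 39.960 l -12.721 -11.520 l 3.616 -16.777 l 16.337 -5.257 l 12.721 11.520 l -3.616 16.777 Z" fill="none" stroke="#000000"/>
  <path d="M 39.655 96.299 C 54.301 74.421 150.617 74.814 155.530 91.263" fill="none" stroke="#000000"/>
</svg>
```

viewBox `0 0 192.134 211.531` with mm width/height → 1 unit = 1 mm. Flip: y_m = 211.531 − y_svg.

**Shape 1** — `<path>` regular polygon, stroke `#000000` → score (S416, F1447). Machine vertices: (131.418,37.140) → (150.288,27.904) → (141.052,9.034) → (122.182,18.270) → (131.418,37.140). Closed: final G1 returns to the first vertex.

**Shape 2** — `<path>` closed polygon, stroke `#000000` → score (S416, F1447). Machine vertices: (171.272,183.793) → (107.262,170.400) → (100.172,75.587) → (99.337,152.463) → (49.589,54.685) → (20.278,25.614) → (171.272,183.793). Closed: final G1 returns to the first vertex.

**Shape 3** — `<path>` regular polygon, stroke `#000000` → score (S416, F1447). Machine vertices: (33.934,118.252) → (47.328,127.016) → (62.994,123.742) → (71.758,110.348) → (68.484,94.682) → (55.090,85.918) → (39.424,89.192) → (30.660,102.586) → (33.934,118.252). Closed: final G1 returns to the first vertex.

**Shape 4** — `<path>` regular polygon, stroke `#000000` → score (S416, F1447). Machine vertices: (97.414,171.571) → (84.693,183.091) → (88.309,199.868) → (104.646,205.125) → (117.367,193.605) → (113.751,176.828) → (97.414,171.571). Closed: final G1 returns to the first vertex.

**Shape 5** — `<path>` cubic bezier, stroke `#000000` → score (S416, F1447). Control points (SVG): P0=(39.655,96.299), P1=(54.301,74.421), P2=(150.617,74.814), P3=(155.530,91.263); sampled at t=k/8. Machine vertices: (39.655,115.232) → (48.637,122.404) → (63.248,127.562) → (81.459,130.777) → (101.242,132.123) → (120.569,131.672) → (137.411,129.497) → (149.741,125.672) → (155.530,120.268). Open path.

; LightBurn 1.5.06
; GRBL device profile, absolute coords
G21
G90
G00 X131.418 Y37.140
M3 S416
G01 X150.288 Y27.904 F1447
G01 X141.052 Y9.034
G01 X122.182 Y18.270
G01 X131.418 Y37.140
M5
G00 X171.272 Y183.793
M3 S416
G01 X107.262 Y170.400 F1447
G01 X100.172 Y75.587
G01 X99.337 Y152.463
G01 X49.589 Y54.685
G01 X20.278 Y25.614
G01 X171.272 Y183.793
M5
G00 X33.934 Y118.252
M3 S416
G01 X47.328 Y127.016 F1447
G01 X62.994 Y123.742
G01 X71.758 Y110.348
G01 X68.484 Y94.682
G01 X55.090 Y85.918
G01 X39.424 Y89.192
G01 X30.660 Y102.586
G01 X33.934 Y118.252
M5
G00 X97.414 Y171.571
M3 S416
G01 X84.693 Y183.091 F1447
G01 X88.309 Y199.868
G01 X104.646 Y205.125
G01 X117.367 Y193.605
G01 X113.751 Y176.828
G01 X97.414 Y171.571
M5
G00 X39.655 Y115.232
M3 S416
G01 X48.637 Y122.404 F1447
G01 X63.248 Y127.562
G01 X81.459 Y130.777
G01 X101.242 Y132.123
G01 X120.569 Y131.672
G01 X137.411 Y129.497
G01 X149.741 Y125.672
G01 X155.530 Y120.268
M5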